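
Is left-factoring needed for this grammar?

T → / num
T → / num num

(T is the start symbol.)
Yes, T has productions with common prefix '/ num'

Left-factoring is needed when two productions for the same non-terminal
share a common prefix on the right-hand side.

Productions for T:
  T → / num
  T → / num num

Found common prefix '/ num' in productions for T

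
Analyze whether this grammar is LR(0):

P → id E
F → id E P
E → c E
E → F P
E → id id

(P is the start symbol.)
No. Shift-reduce conflict between [E → id id .] and [E → . c E]

Augment with P' → P and build the canonical LR(0) collection (I0 = CLOSURE({[P' → . P]}), then GOTO on every symbol after a dot until no new states appear). It has 12 states:
  I0: { [P → . id E], [P' → . P] }  — shift
  I1: { [P' → P .] }  — accept
  I2: { [E → . F P], [E → . c E], [E → . id id], [F → . id E P], [P → id . E] }  — shift
  I3: { [P → id E .] }  — reduce
  I4: { [E → F . P], [P → . id E] }  — shift
  I5: { [E → . F P], [E → . c E], [E → . id id], [E → c . E], [F → . id E P] }  — shift
  I6: { [E → . F P], [E → . c E], [E → . id id], [E → id . id], [F → . id E P], [F → id . E P] }  — shift
  I7: { [F → id E . P], [P → . id E] }  — shift
  I8: { [E → . F P], [E → . c E], [E → . id id], [E → id . id], [E → id id .], [F → . id E P], [F → id . E P] }  — shift, reduce
  I9: { [F → id E P .] }  — reduce
  I10: { [E → c E .] }  — reduce
  I11: { [E → F P .] }  — reduce

Conflict in state I8:
  Shift-reduce conflict between [E → id id .] and [E → . c E]
So the grammar is NOT LR(0).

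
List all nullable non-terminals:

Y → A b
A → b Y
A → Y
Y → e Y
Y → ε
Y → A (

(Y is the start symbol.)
A non-terminal is nullable if it can derive ε (the empty string): either it has an ε-production, or it has a production whose right-hand side consists entirely of nullable non-terminals.

ε-productions: Y → ε
So Y is immediately nullable.
A → Y: every symbol on the right is nullable, so A is nullable too.
Every non-terminal is now nullable.
Nullable = { 'A', 'Y' }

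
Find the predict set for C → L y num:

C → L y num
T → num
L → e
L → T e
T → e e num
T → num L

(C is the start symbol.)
{ 'e', 'num' }

PREDICT(C → L y num) = (FIRST(RHS) \ {ε}) ∪ (FOLLOW(C) if ε ∈ FIRST(RHS), i.e. RHS ⇒* ε)
FIRST(L) = { 'e', 'num' }
FIRST(L y num) = { 'e', 'num' }
ε ∉ FIRST(L y num), so FOLLOW(C) is not added.
PREDICT(C → L y num) = { 'e', 'num' }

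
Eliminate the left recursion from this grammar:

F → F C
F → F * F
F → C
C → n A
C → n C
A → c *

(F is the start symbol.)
F → C F'
F' → C F'
F' → * F F'
F' → ε
C → n A
C → n C
A → c *

F is directly left-recursive. The standard transformation for
  A → A α₁ | ... | A α_m | β₁ | ... | β_n
is
  A  → β₁ A' | ... | β_n A'
  A' → α₁ A' | ... | α_m A' | ε

F → C becomes F → C F'
F → F C becomes F' → C F'
F → F * F becomes F' → * F F'
Add F' → ε

Productions for other non-terminals are unchanged:
  C → n A
  C → n C
  A → c *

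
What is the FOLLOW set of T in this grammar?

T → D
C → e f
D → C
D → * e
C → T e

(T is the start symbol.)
{ $, 'e' }

To compute FOLLOW(T), find every occurrence of T on a right-hand side N → α T β: add FIRST(β) \ {ε}, and if β is empty or nullable also add FOLLOW(N). Iterate to a fixed point.

T is the start symbol, so $ ∈ FOLLOW(T).
In C → T e: T is followed by e, add FIRST(e) \ {ε} = { 'e' }

Taking the union: FOLLOW(T) = { $, 'e' }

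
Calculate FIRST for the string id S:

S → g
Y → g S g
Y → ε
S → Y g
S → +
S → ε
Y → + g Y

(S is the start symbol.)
To compute FIRST(id S), process the symbols left to right:
Symbol id is a terminal. Add 'id' and stop.
FIRST(id S) = { 'id' }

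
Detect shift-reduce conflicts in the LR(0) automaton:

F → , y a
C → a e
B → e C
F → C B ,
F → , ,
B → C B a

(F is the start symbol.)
No shift-reduce conflicts

A shift-reduce conflict occurs when an LR(0) state has both:
  - a complete (reduce) item [A → α .] (dot at the end), and
  - a shift item [B → β . c γ] (dot before a terminal).

Augment with F' → F and build the canonical LR(0) collection (I0 = CLOSURE({[F' → . F]}), then GOTO on every symbol after a dot until no new states appear). It has 16 states:
  I0: { [C → . a e], [F → . , ,], [F → . , y a], [F → . C B ,], [F' → . F] }  — shift
  I1: { [F → , . ,], [F → , . y a] }  — shift
  I2: { [B → . C B a], [B → . e C], [C → . a e], [F → C . B ,] }  — shift
  I3: { [F' → F .] }  — accept
  I4: { [C → a . e] }  — shift
  I5: { [C → a e .] }  — reduce
  I6: { [F → C B . ,] }  — shift
  I7: { [B → . C B a], [B → . e C], [B → C . B a], [C → . a e] }  — shift
  I8: { [B → e . C], [C → . a e] }  — shift
  I9: { [B → e C .] }  — reduce
  I10: { [B → C B . a] }  — shift
  I11: { [B → C B a .] }  — reduce
  I12: { [F → C B , .] }  — reduce
  I13: { [F → , , .] }  — reduce
  I14: { [F → , y . a] }  — shift
  I15: { [F → , y a .] }  — reduce

No state contains both a complete item and a shift item.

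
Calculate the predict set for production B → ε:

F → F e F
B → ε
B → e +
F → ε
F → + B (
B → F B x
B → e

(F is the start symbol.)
{ '(', 'x' }

PREDICT(B → ε) = (FIRST(RHS) \ {ε}) ∪ (FOLLOW(B) if ε ∈ FIRST(RHS), i.e. RHS ⇒* ε)
The right-hand side is ε (FIRST(ε) = { ε }), so the predict set is FOLLOW(B) = { '(', 'x' }
PREDICT(B → ε) = { '(', 'x' }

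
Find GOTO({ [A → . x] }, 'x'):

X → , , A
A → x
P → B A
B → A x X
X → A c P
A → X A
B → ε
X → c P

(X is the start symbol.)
GOTO(I, 'x') = CLOSURE({ [A → αX.β] : [A → α.Xβ] ∈ I, X = 'x' })

Items with dot before 'x', with the dot advanced:
  [A → . x] → [A → x .]
Closure adds nothing (no advanced item has the dot before a non-terminal).

GOTO = { [A → x .] }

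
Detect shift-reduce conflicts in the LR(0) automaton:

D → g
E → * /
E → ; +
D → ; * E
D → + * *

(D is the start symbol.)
Augment with D' → D and build the canonical LR(0) collection (I0 = CLOSURE({[D' → . D]}), then GOTO on every symbol after a dot until no new states appear). It has 13 states:
  I0: { [D → . + * *], [D → . ; * E], [D → . g], [D' → . D] }  — shift
  I1: { [D → + . * *] }  — shift
  I2: { [D → ; . * E] }  — shift
  I3: { [D' → D .] }  — accept
  I4: { [D → g .] }  — reduce
  I5: { [D → ; * . E], [E → . * /], [E → . ; +] }  — shift
  I6: { [E → * . /] }  — shift
  I7: { [E → ; . +] }  — shift
  I8: { [D → ; * E .] }  — reduce
  I9: { [E → ; + .] }  — reduce
  I10: { [E → * / .] }  — reduce
  I11: { [D → + * . *] }  — shift
  I12: { [D → + * * .] }  — reduce

No state contains both a complete item and a shift item.

Answer: No shift-reduce conflicts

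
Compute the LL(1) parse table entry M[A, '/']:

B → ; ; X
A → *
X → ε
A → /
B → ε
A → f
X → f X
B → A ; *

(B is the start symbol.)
To find M[A, '/'], we find productions for A where '/' is in the predict set (PREDICT(N → α) = (FIRST(α) \ {ε}) ∪ (FOLLOW(N) if α ⇒* ε)).

A → *: PREDICT = { '*' }
A → /: PREDICT = { '/' }
  '/' is in predict set, so this production goes in M[A, '/']
A → f: PREDICT = { 'f' }

M[A, '/'] = A → /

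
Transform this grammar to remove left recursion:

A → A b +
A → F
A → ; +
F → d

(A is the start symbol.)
A → F A'
A → ; + A'
A' → b + A'
A' → ε
F → d

A is directly left-recursive. The standard transformation for
  A → A α₁ | ... | A α_m | β₁ | ... | β_n
is
  A  → β₁ A' | ... | β_n A'
  A' → α₁ A' | ... | α_m A' | ε

A → F becomes A → F A'
A → ; + becomes A → ; + A'
A → A b + becomes A' → b + A'
Add A' → ε

Productions for other non-terminals are unchanged:
  F → d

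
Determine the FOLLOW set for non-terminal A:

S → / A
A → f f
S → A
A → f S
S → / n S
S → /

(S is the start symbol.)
{ $ }

To compute FOLLOW(A), find every occurrence of A on a right-hand side N → α A β: add FIRST(β) \ {ε}, and if β is empty or nullable also add FOLLOW(N). Iterate to a fixed point.

In S → / A: A is at the end, add FOLLOW(S)
In S → A: A is at the end, add FOLLOW(S)

The FOLLOW sets referred to above (computed the same way, to a fixed point):
  FOLLOW(S) = { $ }

Taking the union: FOLLOW(A) = { $ }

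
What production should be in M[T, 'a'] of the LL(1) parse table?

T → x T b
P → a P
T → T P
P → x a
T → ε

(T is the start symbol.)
To find M[T, 'a'], we find productions for T where 'a' is in the predict set (PREDICT(N → α) = (FIRST(α) \ {ε}) ∪ (FOLLOW(N) if α ⇒* ε)).

Relevant sets:
  FIRST(T) = { 'a', 'x', ε }
  FIRST(P) = { 'a', 'x' }
  FOLLOW(T) = { $, 'a', 'b', 'x' }

T → x T b: PREDICT = { 'x' }
T → T P: PREDICT = { 'a', 'x' }
  'a' is in predict set, so this production goes in M[T, 'a']
T → ε: PREDICT = { $, 'a', 'b', 'x' }
  'a' is in predict set, so this production goes in M[T, 'a']

M[T, 'a'] = T → T P, T → ε  (a multiply-defined cell — the grammar is not LL(1))

Answer: T → T P, T → ε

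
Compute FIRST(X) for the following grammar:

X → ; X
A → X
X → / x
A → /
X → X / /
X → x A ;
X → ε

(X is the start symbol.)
From X → ; X:
  - ';' is a terminal: add ';' and stop
From X → / x:
  - '/' is a terminal: add '/' and stop
From X → X / /:
  - X is the symbol being defined: contributes nothing new
    X is nullable, so continue to the next symbol
  - '/' is a terminal: add '/' and stop
From X → x A ;:
  - x is a terminal: add 'x' and stop
From X → ε:
  - ε-production, so ε ∈ FIRST(X)

Collecting: FIRST(X) = { '/', ';', 'x', ε }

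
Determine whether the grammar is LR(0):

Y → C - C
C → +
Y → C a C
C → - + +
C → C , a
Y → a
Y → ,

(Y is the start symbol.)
No. Shift-reduce conflict between [Y → C a C .] and [C → C . , a]

A grammar is LR(0) if no state in the canonical LR(0) collection has:
  - both a shift item (dot before a terminal) and a complete item (shift-reduce conflict), or
  - two or more complete items (reduce-reduce conflict; the accept item [Y' → Y .] counts as a complete item here).

Augment with Y' → Y and build the canonical LR(0) collection (I0 = CLOSURE({[Y' → . Y]}), then GOTO on every symbol after a dot until no new states appear). It has 15 states:
  I0: { [C → . +], [C → . - + +], [C → . C , a], [Y → . ,], [Y → . C - C], [Y → . C a C], [Y → . a], [Y' → . Y] }  — shift
  I1: { [C → + .] }  — reduce
  I2: { [Y → , .] }  — reduce
  I3: { [C → - . + +] }  — shift
  I4: { [C → C . , a], [Y → C . - C], [Y → C . a C] }  — shift
  I5: { [Y' → Y .] }  — accept
  I6: { [Y → a .] }  — reduce
  I7: { [C → C , . a] }  — shift
  I8: { [C → . +], [C → . - + +], [C → . C , a], [Y → C - . C] }  — shift
  I9: { [C → . +], [C → . - + +], [C → . C , a], [Y → C a . C] }  — shift
  I10: { [C → C . , a], [Y → C a C .] }  — shift, reduce
  I11: { [C → C . , a], [Y → C - C .] }  — shift, reduce
  I12: { [C → C , a .] }  — reduce
  I13: { [C → - + . +] }  — shift
  I14: { [C → - + + .] }  — reduce

Conflict in state I10:
  Shift-reduce conflict between [Y → C a C .] and [C → C . , a]
So the grammar is NOT LR(0).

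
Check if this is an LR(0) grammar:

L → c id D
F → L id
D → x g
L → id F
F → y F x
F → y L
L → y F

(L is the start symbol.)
No. Shift-reduce conflict between [L → y F .] and [F → y F . x]

Augment with L' → L and build the canonical LR(0) collection (I0 = CLOSURE({[L' → . L]}), then GOTO on every symbol after a dot until no new states appear). It has 17 states:
  I0: { [L → . c id D], [L → . id F], [L → . y F], [L' → . L] }  — shift
  I1: { [L' → L .] }  — accept
  I2: { [L → c . id D] }  — shift
  I3: { [F → . L id], [F → . y F x], [F → . y L], [L → . c id D], [L → . id F], [L → . y F], [L → id . F] }  — shift
  I4: { [F → . L id], [F → . y F x], [F → . y L], [L → . c id D], [L → . id F], [L → . y F], [L → y . F] }  — shift
  I5: { [L → y F .] }  — reduce
  I6: { [F → L . id] }  — shift
  I7: { [F → . L id], [F → . y F x], [F → . y L], [F → y . F x], [F → y . L], [L → . c id D], [L → . id F], [L → . y F], [L → y . F] }  — shift
  I8: { [F → y F . x], [L → y F .] }  — shift, reduce
  I9: { [F → L . id], [F → y L .] }  — shift, reduce
  I10: { [F → L id .] }  — reduce
  I11: { [F → y F x .] }  — reduce
  I12: { [L → id F .] }  — reduce
  I13: { [D → . x g], [L → c id . D] }  — shift
  I14: { [L → c id D .] }  — reduce
  I15: { [D → x . g] }  — shift
  I16: { [D → x g .] }  — reduce

Conflict in state I8:
  Shift-reduce conflict between [L → y F .] and [F → y F . x]
So the grammar is NOT LR(0).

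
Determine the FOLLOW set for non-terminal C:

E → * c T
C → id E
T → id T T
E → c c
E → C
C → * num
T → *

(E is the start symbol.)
In E → C: C is at the end, add FOLLOW(E)

The FOLLOW sets referred to above (computed the same way, to a fixed point):
  FOLLOW(E) = { $ }

Taking the union: FOLLOW(C) = { $ }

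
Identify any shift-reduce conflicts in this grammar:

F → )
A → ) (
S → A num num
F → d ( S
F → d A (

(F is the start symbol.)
No shift-reduce conflicts

Augment with F' → F and build the canonical LR(0) collection (I0 = CLOSURE({[F' → . F]}), then GOTO on every symbol after a dot until no new states appear). It has 13 states:
  I0: { [F → . )], [F → . d ( S], [F → . d A (], [F' → . F] }  — shift
  I1: { [F → ) .] }  — reduce
  I2: { [F' → F .] }  — accept
  I3: { [A → . ) (], [F → d . ( S], [F → d . A (] }  — shift
  I4: { [A → . ) (], [F → d ( . S], [S → . A num num] }  — shift
  I5: { [A → ) . (] }  — shift
  I6: { [F → d A . (] }  — shift
  I7: { [F → d A ( .] }  — reduce
  I8: { [A → ) ( .] }  — reduce
  I9: { [S → A . num num] }  — shift
  I10: { [F → d ( S .] }  — reduce
  I11: { [S → A num . num] }  — shift
  I12: { [S → A num num .] }  — reduce

No state contains both a complete item and a shift item.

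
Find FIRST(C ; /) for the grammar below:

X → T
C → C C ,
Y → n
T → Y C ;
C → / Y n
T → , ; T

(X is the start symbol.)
{ '/' }

FIRST sets of the non-terminals involved (from the grammar, by fixed-point iteration):
  FIRST(C) = { '/' }

To compute FIRST(C ; /), process the symbols left to right:
Symbol C is a non-terminal. Add FIRST(C) \ {ε} = { '/' }
C is not nullable (ε ∉ FIRST(C)), so stop here.
FIRST(C ; /) = { '/' }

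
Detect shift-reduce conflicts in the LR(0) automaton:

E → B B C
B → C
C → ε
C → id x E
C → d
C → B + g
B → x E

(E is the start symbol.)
Yes — I0: [C → .] vs [B → . x E]; I1: [C → .] vs [B → . x E]; I6: [C → .] vs [B → . x E]; I8: [C → .] vs [B → . x E]; I11: [C → .] vs [B → . x E]

Augment with E' → E and build the canonical LR(0) collection (I0 = CLOSURE({[E' → . E]}), then GOTO on every symbol after a dot until no new states appear). It has 15 states:
  I0: { [B → . C], [B → . x E], [C → . B + g], [C → . d], [C → . id x E], [C → .], [E → . B B C], [E' → . E] }  — shift, reduce
  I1: { [B → . C], [B → . x E], [C → . B + g], [C → . d], [C → . id x E], [C → .], [C → B . + g], [E → B . B C] }  — shift, reduce
  I2: { [B → C .] }  — reduce
  I3: { [E' → E .] }  — accept
  I4: { [C → d .] }  — reduce
  I5: { [C → id . x E] }  — shift
  I6: { [B → . C], [B → . x E], [B → x . E], [C → . B + g], [C → . d], [C → . id x E], [C → .], [E → . B B C] }  — shift, reduce
  I7: { [B → x E .] }  — reduce
  I8: { [B → . C], [B → . x E], [C → . B + g], [C → . d], [C → . id x E], [C → .], [C → id x . E], [E → . B B C] }  — shift, reduce
  I9: { [C → id x E .] }  — reduce
  I10: { [C → B + . g] }  — shift
  I11: { [B → . C], [B → . x E], [C → . B + g], [C → . d], [C → . id x E], [C → .], [C → B . + g], [E → B B . C] }  — shift, reduce
  I12: { [C → B . + g] }  — shift
  I13: { [B → C .], [E → B B C .] }  — 2 reduces
  I14: { [C → B + g .] }  — reduce

I0 contains reduce item [C → .] and shift items [B → . x E], [C → . d], [C → . id x E] — shift-reduce conflict.
I1 contains reduce item [C → .] and shift items [B → . x E], [C → B . + g], [C → . d], [C → . id x E] — shift-reduce conflict.
I6 contains reduce item [C → .] and shift items [B → . x E], [C → . d], [C → . id x E] — shift-reduce conflict.
I8 contains reduce item [C → .] and shift items [B → . x E], [C → . d], [C → . id x E] — shift-reduce conflict.
I11 contains reduce item [C → .] and shift items [B → . x E], [C → B . + g], [C → . d], [C → . id x E] — shift-reduce conflict.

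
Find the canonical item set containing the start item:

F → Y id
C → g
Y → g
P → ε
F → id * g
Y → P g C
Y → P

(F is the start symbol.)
First, augment the grammar with F' → F
I₀ = CLOSURE({ [F' → . F] }):
  [F' → . F] has the dot before F: add [F → . Y id], [F → . id * g]
  [F → . Y id] has the dot before Y: add [Y → . g], [Y → . P g C], [Y → . P]
  [Y → . P g C] has the dot before P: add [P → .]
No further items can be added.

I₀ = { [F → . Y id], [F → . id * g], [F' → . F], [P → .], [Y → . P g C], [Y → . P], [Y → . g] }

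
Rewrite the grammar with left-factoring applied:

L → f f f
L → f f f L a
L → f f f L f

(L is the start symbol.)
L → f f f L'
L' → ε
L' → L L''
L'' → a
L'' → f

Left-factoring transforms A → αβ₁ | αβ₂ into A → αA' and A' → β₁ | β₂
(α is the longest common prefix among the alternatives). Repeat until
no nonterminal has two alternatives with a common prefix.

Round 1: L has alternatives sharing prefix 'f f f'. Introduce L': L → f f f L'
  Add: L' → ε
  Add: L' → L a
  Add: L' → L f

Round 2: L' has alternatives sharing prefix 'L'. Introduce L'': L' → L L''
  Add: L'' → a
  Add: L'' → f

No remaining common prefixes — done.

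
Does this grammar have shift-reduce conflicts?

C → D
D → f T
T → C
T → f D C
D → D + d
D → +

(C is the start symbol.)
Yes — I3: [C → D .] vs [D → D . + d]; I8: [C → D .] vs [D → . +]; I9: [D → + .] vs [D → D + . d]

A shift-reduce conflict occurs when an LR(0) state has both:
  - a complete (reduce) item [A → α .] (dot at the end), and
  - a shift item [B → β . c γ] (dot before a terminal).

Augment with C' → C and build the canonical LR(0) collection (I0 = CLOSURE({[C' → . C]}), then GOTO on every symbol after a dot until no new states appear). It has 13 states:
  I0: { [C → . D], [C' → . C], [D → . +], [D → . D + d], [D → . f T] }  — shift
  I1: { [D → + .] }  — reduce
  I2: { [C' → C .] }  — accept
  I3: { [C → D .], [D → D . + d] }  — shift, reduce
  I4: { [C → . D], [D → . +], [D → . D + d], [D → . f T], [D → f . T], [T → . C], [T → . f D C] }  — shift
  I5: { [T → C .] }  — reduce
  I6: { [D → f T .] }  — reduce
  I7: { [C → . D], [D → . +], [D → . D + d], [D → . f T], [D → f . T], [T → . C], [T → . f D C], [T → f . D C] }  — shift
  I8: { [C → . D], [C → D .], [D → . +], [D → . D + d], [D → . f T], [D → D . + d], [T → f D . C] }  — shift, reduce
  I9: { [D → + .], [D → D + . d] }  — shift, reduce
  I10: { [T → f D C .] }  — reduce
  I11: { [D → D + d .] }  — reduce
  I12: { [D → D + . d] }  — shift

I3 contains reduce item [C → D .] and shift item [D → D . + d] — shift-reduce conflict.
I8 contains reduce item [C → D .] and shift items [D → . +], [D → D . + d], [D → . f T] — shift-reduce conflict.
I9 contains reduce item [D → + .] and shift item [D → D + . d] — shift-reduce conflict.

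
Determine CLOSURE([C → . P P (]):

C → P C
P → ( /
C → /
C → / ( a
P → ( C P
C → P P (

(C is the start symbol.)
{ [C → . P P (], [P → . ( /], [P → . ( C P] }

To compute CLOSURE, for each item [A → α.Bβ] where B is a non-terminal, add [B → .γ] for all productions B → γ; repeat for the newly added items until nothing changes.

Start with: [C → . P P (]
  [C → . P P (] has the dot before P: add [P → . ( /], [P → . ( C P]
No further items can be added.

CLOSURE = { [C → . P P (], [P → . ( /], [P → . ( C P] }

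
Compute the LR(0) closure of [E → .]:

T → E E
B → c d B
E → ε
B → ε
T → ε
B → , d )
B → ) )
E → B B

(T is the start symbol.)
{ [E → .] }

To compute CLOSURE, for each item [A → α.Bβ] where B is a non-terminal, add [B → .γ] for all productions B → γ; repeat for the newly added items until nothing changes.

Start with: [E → .]
The dot is at the end, so nothing is added.

CLOSURE = { [E → .] }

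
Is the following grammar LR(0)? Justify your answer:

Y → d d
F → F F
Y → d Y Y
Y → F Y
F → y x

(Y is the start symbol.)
A grammar is LR(0) if no state in the canonical LR(0) collection has:
  - both a shift item (dot before a terminal) and a complete item (shift-reduce conflict), or
  - two or more complete items (reduce-reduce conflict; the accept item [Y' → Y .] counts as a complete item here).

Augment with Y' → Y and build the canonical LR(0) collection (I0 = CLOSURE({[Y' → . Y]}), then GOTO on every symbol after a dot until no new states appear). It has 11 states:
  I0: { [F → . F F], [F → . y x], [Y → . F Y], [Y → . d Y Y], [Y → . d d], [Y' → . Y] }  — shift
  I1: { [F → . F F], [F → . y x], [F → F . F], [Y → . F Y], [Y → . d Y Y], [Y → . d d], [Y → F . Y] }  — shift
  I2: { [Y' → Y .] }  — accept
  I3: { [F → . F F], [F → . y x], [Y → . F Y], [Y → . d Y Y], [Y → . d d], [Y → d . Y Y], [Y → d . d] }  — shift
  I4: { [F → y . x] }  — shift
  I5: { [F → y x .] }  — reduce
  I6: { [F → . F F], [F → . y x], [Y → . F Y], [Y → . d Y Y], [Y → . d d], [Y → d Y . Y] }  — shift
  I7: { [F → . F F], [F → . y x], [Y → . F Y], [Y → . d Y Y], [Y → . d d], [Y → d . Y Y], [Y → d . d], [Y → d d .] }  — shift, reduce
  I8: { [Y → d Y Y .] }  — reduce
  I9: { [F → . F F], [F → . y x], [F → F . F], [F → F F .], [Y → . F Y], [Y → . d Y Y], [Y → . d d], [Y → F . Y] }  — shift, reduce
  I10: { [Y → F Y .] }  — reduce

Conflict in state I7:
  Shift-reduce conflict between [Y → d d .] and [F → . y x]
So the grammar is NOT LR(0).

Answer: No. Shift-reduce conflict between [Y → d d .] and [F → . y x]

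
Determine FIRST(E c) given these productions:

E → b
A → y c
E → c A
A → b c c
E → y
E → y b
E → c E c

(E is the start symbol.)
{ 'b', 'c', 'y' }

FIRST sets of the non-terminals involved (from the grammar, by fixed-point iteration):
  FIRST(E) = { 'b', 'c', 'y' }

To compute FIRST(E c), process the symbols left to right:
Symbol E is a non-terminal. Add FIRST(E) \ {ε} = { 'b', 'c', 'y' }
E is not nullable (ε ∉ FIRST(E)), so stop here.
FIRST(E c) = { 'b', 'c', 'y' }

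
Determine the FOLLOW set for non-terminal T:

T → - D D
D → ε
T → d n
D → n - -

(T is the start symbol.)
{ $ }

To compute FOLLOW(T), find every occurrence of T on a right-hand side N → α T β: add FIRST(β) \ {ε}, and if β is empty or nullable also add FOLLOW(N). Iterate to a fixed point.

T is the start symbol, so $ ∈ FOLLOW(T).
T does not occur on any right-hand side.

Taking the union: FOLLOW(T) = { $ }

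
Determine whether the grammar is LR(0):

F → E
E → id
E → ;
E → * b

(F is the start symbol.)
Augment with F' → F and build the canonical LR(0) collection (I0 = CLOSURE({[F' → . F]}), then GOTO on every symbol after a dot until no new states appear). It has 7 states:
  I0: { [E → . * b], [E → . ;], [E → . id], [F → . E], [F' → . F] }  — shift
  I1: { [E → * . b] }  — shift
  I2: { [E → ; .] }  — reduce
  I3: { [F → E .] }  — reduce
  I4: { [F' → F .] }  — accept
  I5: { [E → id .] }  — reduce
  I6: { [E → * b .] }  — reduce

Every state is either a pure shift/goto state or contains exactly one complete item and nothing to shift — no conflicts. The grammar is LR(0).

Answer: Yes, the grammar is LR(0)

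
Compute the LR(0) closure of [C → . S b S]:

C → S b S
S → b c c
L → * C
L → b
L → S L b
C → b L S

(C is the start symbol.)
To compute CLOSURE, for each item [A → α.Bβ] where B is a non-terminal, add [B → .γ] for all productions B → γ; repeat for the newly added items until nothing changes.

Start with: [C → . S b S]
  [C → . S b S] has the dot before S: add [S → . b c c]
No further items can be added.

CLOSURE = { [C → . S b S], [S → . b c c] }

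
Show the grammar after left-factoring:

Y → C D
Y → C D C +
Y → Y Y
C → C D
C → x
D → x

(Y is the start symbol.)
Left-factoring transforms A → αβ₁ | αβ₂ into A → αA' and A' → β₁ | β₂
(α is the longest common prefix among the alternatives). Repeat until
no nonterminal has two alternatives with a common prefix.

Round 1: Y has alternatives sharing prefix 'C D'. Introduce Y': Y → C D Y'
  Add: Y' → ε
  Add: Y' → C +

No remaining common prefixes — done.

Resulting grammar:
Y → C D Y'
Y' → ε
Y' → C +
Y → Y Y
C → C D
C → x
D → x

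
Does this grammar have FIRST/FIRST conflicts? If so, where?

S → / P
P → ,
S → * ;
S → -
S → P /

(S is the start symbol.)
FIRST sets of the non-terminals at (or reachable through a nullable prefix from) the front of some alternative:
  FIRST(P) = { ',' }

Productions for S:
  S → / P: FIRST = { '/' }
  S → * ;: FIRST = { '*' }
  S → -: FIRST = { '-' }
  S → P /: FIRST = { ',' }
P has only one production, so no FIRST/FIRST conflict is possible there.

All alternatives of each non-terminal have pairwise disjoint FIRST sets.

Answer: No FIRST/FIRST conflicts.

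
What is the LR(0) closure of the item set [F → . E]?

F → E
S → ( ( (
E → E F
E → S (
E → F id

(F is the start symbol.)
To compute CLOSURE, for each item [A → α.Bβ] where B is a non-terminal, add [B → .γ] for all productions B → γ; repeat for the newly added items until nothing changes.

Start with: [F → . E]
  [F → . E] has the dot before E: add [E → . E F], [E → . S (], [E → . F id]
  [E → . S (] has the dot before S: add [S → . ( ( (]
  [E → . F id] has the dot before F: all F-items already present
No further items can be added.

CLOSURE = { [E → . E F], [E → . F id], [E → . S (], [F → . E], [S → . ( ( (] }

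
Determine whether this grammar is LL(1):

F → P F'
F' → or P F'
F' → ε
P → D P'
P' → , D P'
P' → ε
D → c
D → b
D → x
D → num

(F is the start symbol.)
Yes, the grammar is LL(1).

A grammar is LL(1) if for each non-terminal N with multiple productions, the predict sets of those productions are pairwise disjoint, where PREDICT(N → α) = (FIRST(α) \ {ε}) ∪ (FOLLOW(N) if α ⇒* ε).

Relevant sets:
  FOLLOW(F') = { $ }
  FOLLOW(P') = { $, 'or' }

For F':
  PREDICT(F' → or P F') = { 'or' }
  PREDICT(F' → ε) = { $ }
For P':
  PREDICT(P' → ',' D P') = { ',' }
  PREDICT(P' → ε) = { $, 'or' }
For D:
  PREDICT(D → c) = { 'c' }
  PREDICT(D → b) = { 'b' }
  PREDICT(D → x) = { 'x' }
  PREDICT(D → num) = { 'num' }
F, P have a single production, so nothing to check there.

All predict sets are disjoint. The grammar IS LL(1).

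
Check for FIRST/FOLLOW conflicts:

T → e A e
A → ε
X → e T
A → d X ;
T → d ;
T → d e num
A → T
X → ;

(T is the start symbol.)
Yes. A → T with FOLLOW(A) on { 'e' }

A FIRST/FOLLOW conflict occurs when a non-terminal N has a nullable alternative N → β (β ⇒* ε) and another alternative N → α with FIRST(α) ∩ FOLLOW(N) ≠ ∅: on such a lookahead the parser cannot decide between expanding α and letting N vanish via β.

Nullable non-terminals: A.
FIRST sets used below: FIRST(T) = { 'd', 'e' }

A: nullable alternative(s) A → ε; FOLLOW(A) = { 'e' }
  A → ε: FIRST \ {ε} = { } — this is the only nullable alternative, skip
  A → d X ;: FIRST \ {ε} = { 'd' } — disjoint from FOLLOW(A)
  A → T: FIRST \ {ε} = { 'd', 'e' } — overlaps FOLLOW(A) on { 'e' }: CONFLICT

T, X have no nullable alternative, so no FIRST/FOLLOW check is needed there.

So the grammar has 1 FIRST/FOLLOW conflict (marked CONFLICT above).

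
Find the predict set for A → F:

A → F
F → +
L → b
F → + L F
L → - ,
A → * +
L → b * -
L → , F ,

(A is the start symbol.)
PREDICT(A → F) = (FIRST(RHS) \ {ε}) ∪ (FOLLOW(A) if ε ∈ FIRST(RHS), i.e. RHS ⇒* ε)
FIRST(F) = { '+' }
FIRST(F) = { '+' }
ε ∉ FIRST(F), so FOLLOW(A) is not added.
PREDICT(A → F) = { '+' }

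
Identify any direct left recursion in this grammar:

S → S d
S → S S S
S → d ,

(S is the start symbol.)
Direct left recursion occurs when N → N α for some non-terminal N (the right-hand side begins with the left-hand side itself).

S → S d: LEFT RECURSIVE (starts with S)
S → S S S: LEFT RECURSIVE (starts with S)
S → d ,: starts with d

The grammar has direct left recursion on: S.

Answer: Yes, S is left-recursive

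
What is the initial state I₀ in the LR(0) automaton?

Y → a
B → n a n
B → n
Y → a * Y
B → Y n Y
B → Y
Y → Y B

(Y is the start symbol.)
{ [Y → . Y B], [Y → . a * Y], [Y → . a], [Y' → . Y] }

First, augment the grammar with Y' → Y
I₀ = CLOSURE({ [Y' → . Y] }):
  [Y' → . Y] has the dot before Y: add [Y → . a], [Y → . a * Y], [Y → . Y B]
No further items can be added.

I₀ = { [Y → . Y B], [Y → . a * Y], [Y → . a], [Y' → . Y] }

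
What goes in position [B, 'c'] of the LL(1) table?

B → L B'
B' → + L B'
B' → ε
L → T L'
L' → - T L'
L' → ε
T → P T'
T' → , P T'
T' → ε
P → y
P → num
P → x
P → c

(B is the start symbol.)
B → L B'

To find M[B, 'c'], we find productions for B where 'c' is in the predict set (PREDICT(N → α) = (FIRST(α) \ {ε}) ∪ (FOLLOW(N) if α ⇒* ε)).

Relevant sets:
  FIRST(L) = { 'c', 'num', 'x', 'y' }

B → L B': PREDICT = { 'c', 'num', 'x', 'y' }
  'c' is in predict set, so this production goes in M[B, 'c']

M[B, 'c'] = B → L B'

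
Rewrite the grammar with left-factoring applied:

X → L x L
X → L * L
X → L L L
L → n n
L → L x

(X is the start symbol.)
Left-factoring transforms A → αβ₁ | αβ₂ into A → αA' and A' → β₁ | β₂
(α is the longest common prefix among the alternatives). Repeat until
no nonterminal has two alternatives with a common prefix.

Round 1: X has alternatives sharing prefix 'L'. Introduce X': X → L X'
  Add: X' → x L
  Add: X' → * L
  Add: X' → L L

No remaining common prefixes — done.

Resulting grammar:
X → L X'
X' → x L
X' → * L
X' → L L
L → n n
L → L x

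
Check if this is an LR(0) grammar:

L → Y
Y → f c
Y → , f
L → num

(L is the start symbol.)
A grammar is LR(0) if no state in the canonical LR(0) collection has:
  - both a shift item (dot before a terminal) and a complete item (shift-reduce conflict), or
  - two or more complete items (reduce-reduce conflict; the accept item [L' → L .] counts as a complete item here).

Augment with L' → L and build the canonical LR(0) collection (I0 = CLOSURE({[L' → . L]}), then GOTO on every symbol after a dot until no new states appear). It has 8 states:
  I0: { [L → . Y], [L → . num], [L' → . L], [Y → . , f], [Y → . f c] }  — shift
  I1: { [Y → , . f] }  — shift
  I2: { [L' → L .] }  — accept
  I3: { [L → Y .] }  — reduce
  I4: { [Y → f . c] }  — shift
  I5: { [L → num .] }  — reduce
  I6: { [Y → f c .] }  — reduce
  I7: { [Y → , f .] }  — reduce

Every state is either a pure shift/goto state or contains exactly one complete item and nothing to shift — no conflicts. The grammar is LR(0).

Answer: Yes, the grammar is LR(0)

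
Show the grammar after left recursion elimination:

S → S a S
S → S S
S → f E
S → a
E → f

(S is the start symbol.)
S is directly left-recursive. The standard transformation for
  A → A α₁ | ... | A α_m | β₁ | ... | β_n
is
  A  → β₁ A' | ... | β_n A'
  A' → α₁ A' | ... | α_m A' | ε

S → f E becomes S → f E S'
S → a becomes S → a S'
S → S a S becomes S' → a S S'
S → S S becomes S' → S S'
Add S' → ε

Productions for other non-terminals are unchanged:
  E → f

Resulting grammar:
S → f E S'
S → a S'
S' → a S S'
S' → S S'
S' → ε
E → f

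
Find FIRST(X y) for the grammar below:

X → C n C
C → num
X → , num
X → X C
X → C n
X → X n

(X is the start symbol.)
{ ',', 'num' }

FIRST sets of the non-terminals involved (from the grammar, by fixed-point iteration):
  FIRST(X) = { ',', 'num' }

To compute FIRST(X y), process the symbols left to right:
Symbol X is a non-terminal. Add FIRST(X) \ {ε} = { ',', 'num' }
X is not nullable (ε ∉ FIRST(X)), so stop here.
FIRST(X y) = { ',', 'num' }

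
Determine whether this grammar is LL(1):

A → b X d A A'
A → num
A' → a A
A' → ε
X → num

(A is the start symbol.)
No. Predict set conflict for A': { 'a' }

Relevant sets:
  FOLLOW(A') = { $, 'a' }

For A:
  PREDICT(A → b X d A A') = { 'b' }
  PREDICT(A → num) = { 'num' }
For A':
  PREDICT(A' → a A) = { 'a' }
  PREDICT(A' → ε) = { $, 'a' }
X has a single production, so nothing to check there.

Conflict found: Predict set conflict for A': { 'a' }
The grammar is NOT LL(1).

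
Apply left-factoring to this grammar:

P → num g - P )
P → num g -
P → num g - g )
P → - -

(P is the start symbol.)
P → num g - P'
P' → P )
P' → ε
P' → g )
P → - -

Left-factoring transforms A → αβ₁ | αβ₂ into A → αA' and A' → β₁ | β₂
(α is the longest common prefix among the alternatives). Repeat until
no nonterminal has two alternatives with a common prefix.

Round 1: P has alternatives sharing prefix 'num g -'. Introduce P': P → num g - P'
  Add: P' → P )
  Add: P' → ε
  Add: P' → g )

No remaining common prefixes — done.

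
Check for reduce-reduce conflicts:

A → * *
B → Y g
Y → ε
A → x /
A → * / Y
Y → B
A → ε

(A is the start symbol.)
Augment with A' → A and build the canonical LR(0) collection (I0 = CLOSURE({[A' → . A]}), then GOTO on every symbol after a dot until no new states appear). It has 10 states:
  I0: { [A → . * *], [A → . * / Y], [A → . x /], [A → .], [A' → . A] }  — shift, reduce
  I1: { [A → * . *], [A → * . / Y] }  — shift
  I2: { [A' → A .] }  — accept
  I3: { [A → x . /] }  — shift
  I4: { [A → x / .] }  — reduce
  I5: { [A → * * .] }  — reduce
  I6: { [A → * / . Y], [B → . Y g], [Y → . B], [Y → .] }  — reduce
  I7: { [Y → B .] }  — reduce
  I8: { [A → * / Y .], [B → Y . g] }  — shift, reduce
  I9: { [B → Y g .] }  — reduce

No state contains more than one complete item.

Answer: No reduce-reduce conflicts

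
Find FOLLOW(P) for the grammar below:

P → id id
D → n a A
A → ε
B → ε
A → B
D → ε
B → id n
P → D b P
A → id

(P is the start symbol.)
To compute FOLLOW(P), find every occurrence of P on a right-hand side N → α P β: add FIRST(β) \ {ε}, and if β is empty or nullable also add FOLLOW(N). Iterate to a fixed point.

P is the start symbol, so $ ∈ FOLLOW(P).
In P → D b P: P is at the end; this adds FOLLOW(P) to itself — nothing new

Taking the union: FOLLOW(P) = { $ }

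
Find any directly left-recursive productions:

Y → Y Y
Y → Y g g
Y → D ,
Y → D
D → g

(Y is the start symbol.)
Direct left recursion occurs when N → N α for some non-terminal N (the right-hand side begins with the left-hand side itself).

Y → Y Y: LEFT RECURSIVE (starts with Y)
Y → Y g g: LEFT RECURSIVE (starts with Y)
Y → D ,: starts with D
Y → D: starts with D
D → g: starts with g

The grammar has direct left recursion on: Y.

Answer: Yes, Y is left-recursive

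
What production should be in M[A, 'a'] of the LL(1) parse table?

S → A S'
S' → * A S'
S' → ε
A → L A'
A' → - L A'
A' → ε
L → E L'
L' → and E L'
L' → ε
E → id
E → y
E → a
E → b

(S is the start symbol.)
A → L A'

To find M[A, 'a'], we find productions for A where 'a' is in the predict set (PREDICT(N → α) = (FIRST(α) \ {ε}) ∪ (FOLLOW(N) if α ⇒* ε)).

Relevant sets:
  FIRST(L) = { 'a', 'b', 'id', 'y' }

A → L A': PREDICT = { 'a', 'b', 'id', 'y' }
  'a' is in predict set, so this production goes in M[A, 'a']

M[A, 'a'] = A → L A'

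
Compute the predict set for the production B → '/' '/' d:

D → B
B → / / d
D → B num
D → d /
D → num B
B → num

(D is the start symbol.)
{ '/' }

PREDICT(B → '/' '/' d) = (FIRST(RHS) \ {ε}) ∪ (FOLLOW(B) if ε ∈ FIRST(RHS), i.e. RHS ⇒* ε)
FIRST('/' '/' d) = { '/' }
ε ∉ FIRST('/' '/' d), so FOLLOW(B) is not added.
PREDICT(B → '/' '/' d) = { '/' }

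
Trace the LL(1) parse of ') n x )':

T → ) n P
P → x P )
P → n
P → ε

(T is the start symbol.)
Stack is shown with the top on the left.

Stack    Input      Action
--------------------------
T $      ) n x ) $  output T → ) n P
) n P $  ) n x ) $  match ')'
n P $    n x ) $    match 'n'
P $      x ) $      output P → x P )
x P ) $  x ) $      match 'x'
P ) $    ) $        output P → ε
) $      ) $        match ')'
$        $          accept

The string is accepted.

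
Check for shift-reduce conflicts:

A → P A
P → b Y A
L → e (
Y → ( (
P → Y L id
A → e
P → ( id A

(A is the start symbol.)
Augment with A' → A and build the canonical LR(0) collection (I0 = CLOSURE({[A' → . A]}), then GOTO on every symbol after a dot until no new states appear). It has 18 states:
  I0: { [A → . P A], [A → . e], [A' → . A], [P → . ( id A], [P → . Y L id], [P → . b Y A], [Y → . ( (] }  — shift
  I1: { [P → ( . id A], [Y → ( . (] }  — shift
  I2: { [A' → A .] }  — accept
  I3: { [A → . P A], [A → . e], [A → P . A], [P → . ( id A], [P → . Y L id], [P → . b Y A], [Y → . ( (] }  — shift
  I4: { [L → . e (], [P → Y . L id] }  — shift
  I5: { [P → b . Y A], [Y → . ( (] }  — shift
  I6: { [A → e .] }  — reduce
  I7: { [Y → ( . (] }  — shift
  I8: { [A → . P A], [A → . e], [P → . ( id A], [P → . Y L id], [P → . b Y A], [P → b Y . A], [Y → . ( (] }  — shift
  I9: { [P → b Y A .] }  — reduce
  I10: { [Y → ( ( .] }  — reduce
  I11: { [P → Y L . id] }  — shift
  I12: { [L → e . (] }  — shift
  I13: { [L → e ( .] }  — reduce
  I14: { [P → Y L id .] }  — reduce
  I15: { [A → P A .] }  — reduce
  I16: { [A → . P A], [A → . e], [P → ( id . A], [P → . ( id A], [P → . Y L id], [P → . b Y A], [Y → . ( (] }  — shift
  I17: { [P → ( id A .] }  — reduce

No state contains both a complete item and a shift item.

Answer: No shift-reduce conflicts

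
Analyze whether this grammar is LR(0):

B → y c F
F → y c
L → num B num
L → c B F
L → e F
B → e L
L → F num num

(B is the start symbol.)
Augment with B' → B and build the canonical LR(0) collection (I0 = CLOSURE({[B' → . B]}), then GOTO on every symbol after a dot until no new states appear). It has 20 states:
  I0: { [B → . e L], [B → . y c F], [B' → . B] }  — shift
  I1: { [B' → B .] }  — accept
  I2: { [B → e . L], [F → . y c], [L → . F num num], [L → . c B F], [L → . e F], [L → . num B num] }  — shift
  I3: { [B → y . c F] }  — shift
  I4: { [B → y c . F], [F → . y c] }  — shift
  I5: { [B → y c F .] }  — reduce
  I6: { [F → y . c] }  — shift
  I7: { [F → y c .] }  — reduce
  I8: { [L → F . num num] }  — shift
  I9: { [B → e L .] }  — reduce
  I10: { [B → . e L], [B → . y c F], [L → c . B F] }  — shift
  I11: { [F → . y c], [L → e . F] }  — shift
  I12: { [B → . e L], [B → . y c F], [L → num . B num] }  — shift
  I13: { [L → num B . num] }  — shift
  I14: { [L → num B num .] }  — reduce
  I15: { [L → e F .] }  — reduce
  I16: { [F → . y c], [L → c B . F] }  — shift
  I17: { [L → c B F .] }  — reduce
  I18: { [L → F num . num] }  — shift
  I19: { [L → F num num .] }  — reduce

Every state is either a pure shift/goto state or contains exactly one complete item and nothing to shift — no conflicts. The grammar is LR(0).

Answer: Yes, the grammar is LR(0)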